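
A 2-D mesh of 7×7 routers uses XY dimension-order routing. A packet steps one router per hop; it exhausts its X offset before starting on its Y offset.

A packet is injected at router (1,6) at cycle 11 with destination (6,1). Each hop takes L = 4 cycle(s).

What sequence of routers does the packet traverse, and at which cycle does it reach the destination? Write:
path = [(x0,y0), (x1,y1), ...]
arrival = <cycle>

src (1,6)  cyc=11
E→(2,6)  cyc=15
E→(3,6)  cyc=19
E→(4,6)  cyc=23
E→(5,6)  cyc=27
E→(6,6)  cyc=31
S→(6,5)  cyc=35
S→(6,4)  cyc=39
S→(6,3)  cyc=43
S→(6,2)  cyc=47
S→(6,1)  cyc=51

path = [(1,6), (2,6), (3,6), (4,6), (5,6), (6,6), (6,5), (6,4), (6,3), (6,2), (6,1)]
arrival = 51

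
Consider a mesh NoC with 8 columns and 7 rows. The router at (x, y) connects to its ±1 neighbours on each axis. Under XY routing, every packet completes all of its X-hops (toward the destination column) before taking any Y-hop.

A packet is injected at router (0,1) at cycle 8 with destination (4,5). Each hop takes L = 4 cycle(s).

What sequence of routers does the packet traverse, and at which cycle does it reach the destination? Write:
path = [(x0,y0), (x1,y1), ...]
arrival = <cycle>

path = [(0,1), (1,1), (2,1), (3,1), (4,1), (4,2), (4,3), (4,4), (4,5)]
arrival = 40

src (0,1)  cyc=8
E→(1,1)  cyc=12
E→(2,1)  cyc=16
E→(3,1)  cyc=20
E→(4,1)  cyc=24
N→(4,2)  cyc=28
N→(4,3)  cyc=32
N→(4,4)  cyc=36
N→(4,5)  cyc=40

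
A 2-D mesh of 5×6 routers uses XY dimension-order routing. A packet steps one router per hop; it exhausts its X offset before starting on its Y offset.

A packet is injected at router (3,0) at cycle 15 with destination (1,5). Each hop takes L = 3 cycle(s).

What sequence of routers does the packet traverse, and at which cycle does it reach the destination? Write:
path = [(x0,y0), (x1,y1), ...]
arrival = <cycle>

path = [(3,0), (2,0), (1,0), (1,1), (1,2), (1,3), (1,4), (1,5)]
arrival = 36

  0. router=(3,0) cycle=15 (inject)
  1. router=(2,0) cycle=18 dir=W
  2. router=(1,0) cycle=21 dir=W
  3. router=(1,1) cycle=24 dir=N
  4. router=(1,2) cycle=27 dir=N
  5. router=(1,3) cycle=30 dir=N
  6. router=(1,4) cycle=33 dir=N
  7. router=(1,5) cycle=36 dir=N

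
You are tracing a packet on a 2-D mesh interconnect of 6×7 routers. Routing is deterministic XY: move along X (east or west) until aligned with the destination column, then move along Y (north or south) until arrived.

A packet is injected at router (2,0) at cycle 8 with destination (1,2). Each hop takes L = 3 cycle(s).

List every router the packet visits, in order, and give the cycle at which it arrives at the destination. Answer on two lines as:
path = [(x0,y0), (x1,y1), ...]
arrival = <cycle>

path = [(2,0), (1,0), (1,1), (1,2)]
arrival = 17

hop 0: (2,0) @ cyc 8
hop 1: (1,0) @ cyc 11  [W]
hop 2: (1,1) @ cyc 14  [N]
hop 3: (1,2) @ cyc 17  [N]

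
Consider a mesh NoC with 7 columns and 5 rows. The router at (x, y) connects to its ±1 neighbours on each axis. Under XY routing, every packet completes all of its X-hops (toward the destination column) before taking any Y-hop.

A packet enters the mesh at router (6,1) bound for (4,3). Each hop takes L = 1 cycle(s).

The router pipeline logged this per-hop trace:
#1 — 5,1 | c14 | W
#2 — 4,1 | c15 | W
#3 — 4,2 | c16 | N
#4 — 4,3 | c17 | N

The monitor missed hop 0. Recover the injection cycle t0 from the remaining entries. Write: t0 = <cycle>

cyc[1] = 14 and cyc[k] = t0 + k·L for every k.
Subtract one hop: t0 = 14 − 1 = 13.

t0 = 13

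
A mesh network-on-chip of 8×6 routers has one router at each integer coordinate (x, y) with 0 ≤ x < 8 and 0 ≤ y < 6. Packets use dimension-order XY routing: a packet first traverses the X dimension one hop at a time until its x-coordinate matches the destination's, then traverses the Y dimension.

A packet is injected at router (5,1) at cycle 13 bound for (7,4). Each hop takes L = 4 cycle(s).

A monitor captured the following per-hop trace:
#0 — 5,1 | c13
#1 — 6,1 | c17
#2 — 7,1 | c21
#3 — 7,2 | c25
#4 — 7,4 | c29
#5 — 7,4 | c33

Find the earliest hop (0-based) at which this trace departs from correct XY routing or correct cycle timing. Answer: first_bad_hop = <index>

hop 1: step (+1,+0), +4 cyc — ok
hop 2: step (+1,+0), +4 cyc — ok
hop 3: step (+0,+1), +4 cyc — ok
hop 4: step (+0,+2), +4 cyc — BAD: non-unit step

first_bad_hop = 4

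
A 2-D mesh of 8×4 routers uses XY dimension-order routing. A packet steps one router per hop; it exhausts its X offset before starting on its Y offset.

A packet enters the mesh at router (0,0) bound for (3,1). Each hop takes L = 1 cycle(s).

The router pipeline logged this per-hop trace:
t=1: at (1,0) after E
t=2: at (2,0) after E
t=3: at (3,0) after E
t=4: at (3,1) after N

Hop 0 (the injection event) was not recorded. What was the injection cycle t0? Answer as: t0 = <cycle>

t0 = 0

The first recorded entry is hop 1 at cycle 1.
Therefore t0 = 1 − L = 0.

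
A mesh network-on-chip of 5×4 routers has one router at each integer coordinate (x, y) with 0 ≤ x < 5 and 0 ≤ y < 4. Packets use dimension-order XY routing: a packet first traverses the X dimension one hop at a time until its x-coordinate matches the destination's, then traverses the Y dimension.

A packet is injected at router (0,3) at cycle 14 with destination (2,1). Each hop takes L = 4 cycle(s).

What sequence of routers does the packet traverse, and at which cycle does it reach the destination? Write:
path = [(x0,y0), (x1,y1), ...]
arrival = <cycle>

[0] x=0 y=3 t=14
[1] x=1 y=3 t=18 →E
[2] x=2 y=3 t=22 →E
[3] x=2 y=2 t=26 →S
[4] x=2 y=1 t=30 →S

path = [(0,3), (1,3), (2,3), (2,2), (2,1)]
arrival = 30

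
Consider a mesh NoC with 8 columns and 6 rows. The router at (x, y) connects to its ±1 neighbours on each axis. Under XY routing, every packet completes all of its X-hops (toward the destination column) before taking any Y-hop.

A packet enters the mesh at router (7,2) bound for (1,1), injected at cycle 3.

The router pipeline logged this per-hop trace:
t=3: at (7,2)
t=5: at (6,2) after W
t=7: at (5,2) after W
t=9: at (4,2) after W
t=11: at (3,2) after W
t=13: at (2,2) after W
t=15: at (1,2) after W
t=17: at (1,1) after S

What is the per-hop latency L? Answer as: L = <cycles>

Δcyc across hop 0→1: 5 − 3 = 2.
Per-hop latency L = Δcyc = 2.

L = 2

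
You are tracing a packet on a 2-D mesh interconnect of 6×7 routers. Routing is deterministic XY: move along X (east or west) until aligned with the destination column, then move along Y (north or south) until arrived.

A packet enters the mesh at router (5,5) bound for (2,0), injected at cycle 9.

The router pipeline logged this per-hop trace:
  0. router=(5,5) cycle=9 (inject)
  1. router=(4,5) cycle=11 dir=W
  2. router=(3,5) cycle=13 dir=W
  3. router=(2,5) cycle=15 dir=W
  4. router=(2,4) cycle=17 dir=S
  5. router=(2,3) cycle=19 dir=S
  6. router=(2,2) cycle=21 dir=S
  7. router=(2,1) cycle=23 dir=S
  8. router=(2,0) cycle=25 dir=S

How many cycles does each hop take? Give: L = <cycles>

Between hops 0 and 1 the cycle counter advances 11 − 9 = 2.
That increment is L by definition: L = 2.

L = 2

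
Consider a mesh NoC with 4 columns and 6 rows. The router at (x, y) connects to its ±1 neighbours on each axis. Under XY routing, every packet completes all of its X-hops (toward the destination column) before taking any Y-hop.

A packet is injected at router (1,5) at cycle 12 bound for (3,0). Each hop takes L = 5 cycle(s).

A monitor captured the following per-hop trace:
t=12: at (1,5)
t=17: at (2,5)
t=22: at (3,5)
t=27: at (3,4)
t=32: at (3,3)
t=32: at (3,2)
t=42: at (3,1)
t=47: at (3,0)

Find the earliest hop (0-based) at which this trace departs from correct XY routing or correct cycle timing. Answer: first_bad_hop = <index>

first_bad_hop = 5

  1: Δx=+1 Δy=+0 Δt=5 [ok]
  2: Δx=+1 Δy=+0 Δt=5 [ok]
  3: Δx=+0 Δy=-1 Δt=5 [ok]
  4: Δx=+0 Δy=-1 Δt=5 [ok]
  5: Δx=+0 Δy=-1 Δt=0 [BAD: Δcyc=0≠L]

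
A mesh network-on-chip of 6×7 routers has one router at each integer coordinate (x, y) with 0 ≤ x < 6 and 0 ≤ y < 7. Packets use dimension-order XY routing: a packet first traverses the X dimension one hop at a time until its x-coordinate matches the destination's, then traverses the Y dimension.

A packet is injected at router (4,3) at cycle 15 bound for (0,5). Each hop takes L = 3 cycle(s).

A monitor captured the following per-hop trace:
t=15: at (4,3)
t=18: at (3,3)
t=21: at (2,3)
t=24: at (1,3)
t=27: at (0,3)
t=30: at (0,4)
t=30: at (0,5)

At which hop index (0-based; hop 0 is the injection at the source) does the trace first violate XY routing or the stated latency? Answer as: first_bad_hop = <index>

hop 1: step (-1,+0), +3 cyc — ok
hop 2: step (-1,+0), +3 cyc — ok
hop 3: step (-1,+0), +3 cyc — ok
hop 4: step (-1,+0), +3 cyc — ok
hop 5: step (+0,+1), +3 cyc — ok
hop 6: step (+0,+1), +0 cyc — BAD: Δcyc=0≠L

first_bad_hop = 6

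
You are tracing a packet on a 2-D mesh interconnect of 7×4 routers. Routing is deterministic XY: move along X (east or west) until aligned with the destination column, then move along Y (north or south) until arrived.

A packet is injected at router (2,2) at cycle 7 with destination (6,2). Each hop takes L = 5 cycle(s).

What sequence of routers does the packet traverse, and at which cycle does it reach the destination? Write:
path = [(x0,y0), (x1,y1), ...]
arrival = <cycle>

[0] x=2 y=2 t=7
[1] x=3 y=2 t=12 →E
[2] x=4 y=2 t=17 →E
[3] x=5 y=2 t=22 →E
[4] x=6 y=2 t=27 →E

path = [(2,2), (3,2), (4,2), (5,2), (6,2)]
arrival = 27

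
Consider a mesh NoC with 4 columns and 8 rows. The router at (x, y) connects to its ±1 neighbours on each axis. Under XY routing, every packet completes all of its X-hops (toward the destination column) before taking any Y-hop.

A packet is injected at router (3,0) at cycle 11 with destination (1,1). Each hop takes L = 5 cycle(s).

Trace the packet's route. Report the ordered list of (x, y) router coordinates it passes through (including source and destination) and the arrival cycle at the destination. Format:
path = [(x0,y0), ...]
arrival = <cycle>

hop 0: (3,0) @ cyc 11
hop 1: (2,0) @ cyc 16  [W]
hop 2: (1,0) @ cyc 21  [W]
hop 3: (1,1) @ cyc 26  [N]

path = [(3,0), (2,0), (1,0), (1,1)]
arrival = 26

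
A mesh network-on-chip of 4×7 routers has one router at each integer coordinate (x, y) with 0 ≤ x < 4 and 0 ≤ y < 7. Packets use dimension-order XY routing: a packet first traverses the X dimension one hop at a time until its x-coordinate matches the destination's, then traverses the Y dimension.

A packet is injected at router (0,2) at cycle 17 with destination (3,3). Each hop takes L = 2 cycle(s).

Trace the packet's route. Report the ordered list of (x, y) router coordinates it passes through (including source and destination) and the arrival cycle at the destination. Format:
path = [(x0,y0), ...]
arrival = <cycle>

path = [(0,2), (1,2), (2,2), (3,2), (3,3)]
arrival = 25

#0 — 0,2 | c17
#1 — 1,2 | c19 | E
#2 — 2,2 | c21 | E
#3 — 3,2 | c23 | E
#4 — 3,3 | c25 | N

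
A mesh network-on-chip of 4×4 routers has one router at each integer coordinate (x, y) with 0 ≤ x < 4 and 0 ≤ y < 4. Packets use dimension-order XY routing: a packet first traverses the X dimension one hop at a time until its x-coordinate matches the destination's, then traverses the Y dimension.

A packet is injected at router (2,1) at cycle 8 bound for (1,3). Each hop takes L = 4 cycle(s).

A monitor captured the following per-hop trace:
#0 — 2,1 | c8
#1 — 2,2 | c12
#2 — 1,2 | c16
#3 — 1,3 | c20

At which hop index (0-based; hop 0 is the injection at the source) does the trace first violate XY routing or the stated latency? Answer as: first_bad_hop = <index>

first_bad_hop = 1

[1] (+0,+1) / 4c ⇒ BAD: Y-move but x=2≠1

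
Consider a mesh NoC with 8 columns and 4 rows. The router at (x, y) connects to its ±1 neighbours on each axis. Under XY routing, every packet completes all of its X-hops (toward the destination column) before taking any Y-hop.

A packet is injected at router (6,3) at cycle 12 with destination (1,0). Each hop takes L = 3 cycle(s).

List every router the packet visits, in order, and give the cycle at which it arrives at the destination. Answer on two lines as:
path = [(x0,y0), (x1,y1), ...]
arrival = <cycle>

  0. router=(6,3) cycle=12 (inject)
  1. router=(5,3) cycle=15 dir=W
  2. router=(4,3) cycle=18 dir=W
  3. router=(3,3) cycle=21 dir=W
  4. router=(2,3) cycle=24 dir=W
  5. router=(1,3) cycle=27 dir=W
  6. router=(1,2) cycle=30 dir=S
  7. router=(1,1) cycle=33 dir=S
  8. router=(1,0) cycle=36 dir=S

path = [(6,3), (5,3), (4,3), (3,3), (2,3), (1,3), (1,2), (1,1), (1,0)]
arrival = 36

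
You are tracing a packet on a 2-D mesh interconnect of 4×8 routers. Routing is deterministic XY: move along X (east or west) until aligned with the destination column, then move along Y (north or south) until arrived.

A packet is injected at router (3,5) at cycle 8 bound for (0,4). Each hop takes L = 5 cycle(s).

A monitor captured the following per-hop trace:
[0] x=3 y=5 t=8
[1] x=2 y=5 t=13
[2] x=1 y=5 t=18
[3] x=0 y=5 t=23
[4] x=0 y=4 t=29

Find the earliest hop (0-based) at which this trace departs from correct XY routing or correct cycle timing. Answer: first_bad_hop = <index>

first_bad_hop = 4

check 1→ d=(-1,0) cyc+5: ok
check 2→ d=(-1,0) cyc+5: ok
check 3→ d=(-1,0) cyc+5: ok
check 4→ d=(0,-1) cyc+6: BAD: Δcyc=6≠L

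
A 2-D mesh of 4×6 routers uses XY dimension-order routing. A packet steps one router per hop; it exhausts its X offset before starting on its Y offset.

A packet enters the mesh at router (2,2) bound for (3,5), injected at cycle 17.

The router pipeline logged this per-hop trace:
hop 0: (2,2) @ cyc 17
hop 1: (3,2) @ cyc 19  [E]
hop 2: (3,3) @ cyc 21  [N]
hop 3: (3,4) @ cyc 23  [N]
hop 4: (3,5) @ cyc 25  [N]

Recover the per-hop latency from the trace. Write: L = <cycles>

L = 2

cyc[1] − cyc[0] = 19 − 17 = 2.
One hop costs L cycles, so L = 2.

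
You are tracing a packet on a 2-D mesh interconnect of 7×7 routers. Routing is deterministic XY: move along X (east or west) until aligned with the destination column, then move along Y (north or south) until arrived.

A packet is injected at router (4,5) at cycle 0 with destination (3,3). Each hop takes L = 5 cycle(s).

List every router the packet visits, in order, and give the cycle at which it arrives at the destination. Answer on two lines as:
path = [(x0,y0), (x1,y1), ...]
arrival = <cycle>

hop 0: (4,5) @ cyc 0
hop 1: (3,5) @ cyc 5  [W]
hop 2: (3,4) @ cyc 10  [S]
hop 3: (3,3) @ cyc 15  [S]

path = [(4,5), (3,5), (3,4), (3,3)]
arrival = 15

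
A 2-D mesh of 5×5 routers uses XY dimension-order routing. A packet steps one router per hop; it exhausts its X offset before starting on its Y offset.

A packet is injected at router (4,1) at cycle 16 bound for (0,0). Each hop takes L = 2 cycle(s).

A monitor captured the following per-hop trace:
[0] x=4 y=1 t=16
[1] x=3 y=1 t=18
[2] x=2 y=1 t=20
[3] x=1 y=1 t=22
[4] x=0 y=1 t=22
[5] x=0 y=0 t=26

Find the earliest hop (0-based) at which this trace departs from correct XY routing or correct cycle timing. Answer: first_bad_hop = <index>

first_bad_hop = 4

check 1→ d=(-1,0) cyc+2: ok
check 2→ d=(-1,0) cyc+2: ok
check 3→ d=(-1,0) cyc+2: ok
check 4→ d=(-1,0) cyc+0: BAD: Δcyc=0≠L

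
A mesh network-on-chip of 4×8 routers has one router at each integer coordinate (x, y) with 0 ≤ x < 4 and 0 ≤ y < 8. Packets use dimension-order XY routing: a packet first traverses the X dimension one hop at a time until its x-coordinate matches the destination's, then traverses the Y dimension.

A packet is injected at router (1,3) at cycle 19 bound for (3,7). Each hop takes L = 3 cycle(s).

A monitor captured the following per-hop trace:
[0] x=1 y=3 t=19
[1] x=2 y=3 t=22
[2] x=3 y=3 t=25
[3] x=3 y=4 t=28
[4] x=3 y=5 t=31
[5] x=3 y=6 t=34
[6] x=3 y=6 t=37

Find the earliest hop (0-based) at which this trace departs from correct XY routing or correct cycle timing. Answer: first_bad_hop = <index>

first_bad_hop = 6

check 1→ d=(1,0) cyc+3: ok
check 2→ d=(1,0) cyc+3: ok
check 3→ d=(0,1) cyc+3: ok
check 4→ d=(0,1) cyc+3: ok
check 5→ d=(0,1) cyc+3: ok
check 6→ d=(0,0) cyc+3: BAD: non-unit step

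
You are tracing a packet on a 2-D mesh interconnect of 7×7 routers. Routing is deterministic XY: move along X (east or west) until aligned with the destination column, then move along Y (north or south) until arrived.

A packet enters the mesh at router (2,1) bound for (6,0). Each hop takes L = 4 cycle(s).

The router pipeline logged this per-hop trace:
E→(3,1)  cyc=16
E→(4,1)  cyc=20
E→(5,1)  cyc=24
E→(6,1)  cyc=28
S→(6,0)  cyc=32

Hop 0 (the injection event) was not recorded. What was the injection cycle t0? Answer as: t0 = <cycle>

The first recorded entry is hop 1 at cycle 16.
Subtract one hop: t0 = 16 − 4 = 12.

t0 = 12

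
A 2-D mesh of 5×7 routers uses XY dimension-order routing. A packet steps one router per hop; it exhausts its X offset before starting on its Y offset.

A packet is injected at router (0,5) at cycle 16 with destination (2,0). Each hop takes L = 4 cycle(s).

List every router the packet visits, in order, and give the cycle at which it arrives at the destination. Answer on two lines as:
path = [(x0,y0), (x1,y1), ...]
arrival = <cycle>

path = [(0,5), (1,5), (2,5), (2,4), (2,3), (2,2), (2,1), (2,0)]
arrival = 44

[0] x=0 y=5 t=16
[1] x=1 y=5 t=20 →E
[2] x=2 y=5 t=24 →E
[3] x=2 y=4 t=28 →S
[4] x=2 y=3 t=32 →S
[5] x=2 y=2 t=36 →S
[6] x=2 y=1 t=40 →S
[7] x=2 y=0 t=44 →S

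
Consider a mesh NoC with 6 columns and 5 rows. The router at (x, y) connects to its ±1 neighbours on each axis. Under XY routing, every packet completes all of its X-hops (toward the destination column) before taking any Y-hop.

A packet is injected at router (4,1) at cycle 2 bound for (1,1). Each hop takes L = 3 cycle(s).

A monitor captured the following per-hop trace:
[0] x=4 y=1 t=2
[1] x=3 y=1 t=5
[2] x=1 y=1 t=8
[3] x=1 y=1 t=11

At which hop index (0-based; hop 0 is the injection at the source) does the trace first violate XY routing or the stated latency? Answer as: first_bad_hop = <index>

check 1→ d=(-1,0) cyc+3: ok
check 2→ d=(-2,0) cyc+3: BAD: non-unit step

first_bad_hop = 2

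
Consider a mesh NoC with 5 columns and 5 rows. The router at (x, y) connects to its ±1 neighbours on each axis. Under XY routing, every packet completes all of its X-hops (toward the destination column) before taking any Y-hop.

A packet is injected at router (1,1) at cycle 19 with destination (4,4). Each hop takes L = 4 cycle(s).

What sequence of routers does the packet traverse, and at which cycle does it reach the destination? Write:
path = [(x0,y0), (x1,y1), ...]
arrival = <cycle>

t=19: at (1,1)
t=23: at (2,1) after E
t=27: at (3,1) after E
t=31: at (4,1) after E
t=35: at (4,2) after N
t=39: at (4,3) after N
t=43: at (4,4) after N

path = [(1,1), (2,1), (3,1), (4,1), (4,2), (4,3), (4,4)]
arrival = 43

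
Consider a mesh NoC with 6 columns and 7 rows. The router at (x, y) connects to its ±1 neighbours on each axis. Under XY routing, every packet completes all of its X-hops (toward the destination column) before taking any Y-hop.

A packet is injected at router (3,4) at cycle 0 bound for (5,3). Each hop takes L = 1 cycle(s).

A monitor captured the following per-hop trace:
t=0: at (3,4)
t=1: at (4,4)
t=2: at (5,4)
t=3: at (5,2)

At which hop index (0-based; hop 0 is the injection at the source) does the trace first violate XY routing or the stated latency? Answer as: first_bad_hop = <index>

first_bad_hop = 3

  1: Δx=+1 Δy=+0 Δt=1 [ok]
  2: Δx=+1 Δy=+0 Δt=1 [ok]
  3: Δx=+0 Δy=-2 Δt=1 [BAD: non-unit step]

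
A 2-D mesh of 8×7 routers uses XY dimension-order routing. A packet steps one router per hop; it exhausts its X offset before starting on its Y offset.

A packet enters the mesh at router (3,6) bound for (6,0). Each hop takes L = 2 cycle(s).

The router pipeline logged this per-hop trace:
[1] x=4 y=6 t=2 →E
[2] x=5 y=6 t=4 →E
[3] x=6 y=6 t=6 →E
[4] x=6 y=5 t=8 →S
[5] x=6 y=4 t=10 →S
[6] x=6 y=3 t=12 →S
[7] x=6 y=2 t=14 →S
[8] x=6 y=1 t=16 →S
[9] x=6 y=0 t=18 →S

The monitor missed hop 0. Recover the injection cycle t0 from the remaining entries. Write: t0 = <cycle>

t0 = 0

The first recorded entry is hop 1 at cycle 2.
So t0 = 2 − 1·2 = 0.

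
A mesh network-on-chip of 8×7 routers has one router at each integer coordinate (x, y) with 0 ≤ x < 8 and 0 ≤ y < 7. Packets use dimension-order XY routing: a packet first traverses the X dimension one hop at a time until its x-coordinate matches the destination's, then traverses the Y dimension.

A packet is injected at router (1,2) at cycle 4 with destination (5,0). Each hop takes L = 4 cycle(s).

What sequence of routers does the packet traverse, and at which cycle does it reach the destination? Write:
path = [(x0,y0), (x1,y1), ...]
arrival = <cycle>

t=4: at (1,2)
t=8: at (2,2) after E
t=12: at (3,2) after E
t=16: at (4,2) after E
t=20: at (5,2) after E
t=24: at (5,1) after S
t=28: at (5,0) after S

path = [(1,2), (2,2), (3,2), (4,2), (5,2), (5,1), (5,0)]
arrival = 28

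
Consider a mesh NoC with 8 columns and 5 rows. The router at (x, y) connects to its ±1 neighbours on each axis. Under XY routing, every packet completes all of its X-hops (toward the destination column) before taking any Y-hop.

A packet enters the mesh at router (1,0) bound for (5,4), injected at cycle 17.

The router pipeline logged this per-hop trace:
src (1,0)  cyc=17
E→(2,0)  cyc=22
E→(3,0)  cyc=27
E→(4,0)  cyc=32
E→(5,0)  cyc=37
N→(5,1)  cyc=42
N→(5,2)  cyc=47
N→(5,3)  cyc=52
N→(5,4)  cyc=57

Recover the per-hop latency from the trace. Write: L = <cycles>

L = 5

cyc[1] − cyc[0] = 22 − 17 = 5.
That increment is L by definition: L = 5.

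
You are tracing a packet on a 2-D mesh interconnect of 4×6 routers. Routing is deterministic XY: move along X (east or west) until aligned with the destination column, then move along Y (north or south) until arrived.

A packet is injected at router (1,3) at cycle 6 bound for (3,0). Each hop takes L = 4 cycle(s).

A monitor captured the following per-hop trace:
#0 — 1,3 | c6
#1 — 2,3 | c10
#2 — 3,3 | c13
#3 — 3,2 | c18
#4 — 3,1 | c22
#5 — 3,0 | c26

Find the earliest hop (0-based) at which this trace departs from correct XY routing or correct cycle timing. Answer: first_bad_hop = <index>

[1] (+1,+0) / 4c ⇒ ok
[2] (+1,+0) / 3c ⇒ BAD: Δcyc=3≠L

first_bad_hop = 2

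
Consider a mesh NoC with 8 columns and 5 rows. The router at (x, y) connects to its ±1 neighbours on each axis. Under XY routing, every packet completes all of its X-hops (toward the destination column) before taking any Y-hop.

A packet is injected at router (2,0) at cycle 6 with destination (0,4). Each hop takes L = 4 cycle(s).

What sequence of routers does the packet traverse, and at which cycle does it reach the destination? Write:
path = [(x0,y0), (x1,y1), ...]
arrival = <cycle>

hop 0: (2,0) @ cyc 6
hop 1: (1,0) @ cyc 10  [W]
hop 2: (0,0) @ cyc 14  [W]
hop 3: (0,1) @ cyc 18  [N]
hop 4: (0,2) @ cyc 22  [N]
hop 5: (0,3) @ cyc 26  [N]
hop 6: (0,4) @ cyc 30  [N]

path = [(2,0), (1,0), (0,0), (0,1), (0,2), (0,3), (0,4)]
arrival = 30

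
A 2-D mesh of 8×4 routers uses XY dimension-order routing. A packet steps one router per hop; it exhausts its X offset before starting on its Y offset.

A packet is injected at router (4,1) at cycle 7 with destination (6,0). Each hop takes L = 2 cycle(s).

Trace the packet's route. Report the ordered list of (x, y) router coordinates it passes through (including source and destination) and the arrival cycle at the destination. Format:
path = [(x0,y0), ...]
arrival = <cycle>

path = [(4,1), (5,1), (6,1), (6,0)]
arrival = 13

hop 0: (4,1) @ cyc 7
hop 1: (5,1) @ cyc 9  [E]
hop 2: (6,1) @ cyc 11  [E]
hop 3: (6,0) @ cyc 13  [S]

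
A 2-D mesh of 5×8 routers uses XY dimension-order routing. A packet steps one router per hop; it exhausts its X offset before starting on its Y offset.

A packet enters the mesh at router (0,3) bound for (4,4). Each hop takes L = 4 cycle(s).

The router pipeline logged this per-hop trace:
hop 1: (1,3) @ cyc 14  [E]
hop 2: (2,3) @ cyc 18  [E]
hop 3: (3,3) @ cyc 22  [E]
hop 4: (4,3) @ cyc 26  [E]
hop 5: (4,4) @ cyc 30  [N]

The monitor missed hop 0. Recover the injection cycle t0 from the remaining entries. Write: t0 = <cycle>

t0 = 10

The first recorded entry is hop 1 at cycle 14.
Subtract one hop: t0 = 14 − 4 = 10.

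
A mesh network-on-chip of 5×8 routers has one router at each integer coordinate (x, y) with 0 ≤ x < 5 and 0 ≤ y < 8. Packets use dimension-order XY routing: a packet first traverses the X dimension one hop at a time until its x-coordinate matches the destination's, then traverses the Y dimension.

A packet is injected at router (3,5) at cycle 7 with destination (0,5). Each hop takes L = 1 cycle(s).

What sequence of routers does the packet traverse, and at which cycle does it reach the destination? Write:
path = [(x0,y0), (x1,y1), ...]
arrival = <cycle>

src (3,5)  cyc=7
W→(2,5)  cyc=8
W→(1,5)  cyc=9
W→(0,5)  cyc=10

path = [(3,5), (2,5), (1,5), (0,5)]
arrival = 10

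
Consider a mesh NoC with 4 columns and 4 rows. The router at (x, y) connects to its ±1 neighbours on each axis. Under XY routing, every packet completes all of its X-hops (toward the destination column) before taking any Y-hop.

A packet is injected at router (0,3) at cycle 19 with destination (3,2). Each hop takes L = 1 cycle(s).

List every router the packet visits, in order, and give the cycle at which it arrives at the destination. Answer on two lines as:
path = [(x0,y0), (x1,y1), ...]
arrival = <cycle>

path = [(0,3), (1,3), (2,3), (3,3), (3,2)]
arrival = 23

  0. router=(0,3) cycle=19 (inject)
  1. router=(1,3) cycle=20 dir=E
  2. router=(2,3) cycle=21 dir=E
  3. router=(3,3) cycle=22 dir=E
  4. router=(3,2) cycle=23 dir=S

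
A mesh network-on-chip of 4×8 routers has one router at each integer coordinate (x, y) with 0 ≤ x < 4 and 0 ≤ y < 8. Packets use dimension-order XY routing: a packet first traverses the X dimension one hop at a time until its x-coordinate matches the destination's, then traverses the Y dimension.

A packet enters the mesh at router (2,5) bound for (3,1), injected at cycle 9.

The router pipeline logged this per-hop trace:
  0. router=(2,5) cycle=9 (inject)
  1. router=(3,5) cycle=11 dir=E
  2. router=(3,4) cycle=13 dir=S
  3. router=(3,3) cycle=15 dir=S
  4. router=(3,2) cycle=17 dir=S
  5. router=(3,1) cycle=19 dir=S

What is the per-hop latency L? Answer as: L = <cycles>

L = 2

cyc[1] − cyc[0] = 11 − 9 = 2.
That increment is L by definition: L = 2.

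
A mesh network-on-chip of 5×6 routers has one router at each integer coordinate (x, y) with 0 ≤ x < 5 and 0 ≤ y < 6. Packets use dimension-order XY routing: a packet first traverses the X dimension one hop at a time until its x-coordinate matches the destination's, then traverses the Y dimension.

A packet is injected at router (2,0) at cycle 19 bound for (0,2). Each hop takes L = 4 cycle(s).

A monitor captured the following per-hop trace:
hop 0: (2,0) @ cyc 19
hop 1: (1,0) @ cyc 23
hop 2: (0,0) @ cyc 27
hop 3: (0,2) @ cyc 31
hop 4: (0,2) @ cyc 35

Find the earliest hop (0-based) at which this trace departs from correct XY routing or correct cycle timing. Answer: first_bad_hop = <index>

  1: Δx=-1 Δy=+0 Δt=4 [ok]
  2: Δx=-1 Δy=+0 Δt=4 [ok]
  3: Δx=+0 Δy=+2 Δt=4 [BAD: non-unit step]

first_bad_hop = 3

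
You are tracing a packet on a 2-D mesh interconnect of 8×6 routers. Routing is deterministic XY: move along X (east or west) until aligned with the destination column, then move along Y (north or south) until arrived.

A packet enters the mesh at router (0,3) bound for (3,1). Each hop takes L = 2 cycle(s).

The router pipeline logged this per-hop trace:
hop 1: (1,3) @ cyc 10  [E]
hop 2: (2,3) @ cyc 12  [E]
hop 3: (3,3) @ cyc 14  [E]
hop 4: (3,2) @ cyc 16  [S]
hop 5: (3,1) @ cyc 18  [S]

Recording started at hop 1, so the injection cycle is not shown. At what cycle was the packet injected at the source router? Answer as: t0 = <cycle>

t0 = 8

Hop 1 reached at cycle 10; hop k is at t0 + k·L.
Subtract one hop: t0 = 10 − 2 = 8.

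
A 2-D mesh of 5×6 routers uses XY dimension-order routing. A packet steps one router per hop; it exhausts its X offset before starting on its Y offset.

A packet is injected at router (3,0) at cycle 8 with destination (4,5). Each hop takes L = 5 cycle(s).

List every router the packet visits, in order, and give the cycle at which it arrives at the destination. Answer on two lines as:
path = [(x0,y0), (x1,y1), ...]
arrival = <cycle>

path = [(3,0), (4,0), (4,1), (4,2), (4,3), (4,4), (4,5)]
arrival = 38

src (3,0)  cyc=8
E→(4,0)  cyc=13
N→(4,1)  cyc=18
N→(4,2)  cyc=23
N→(4,3)  cyc=28
N→(4,4)  cyc=33
N→(4,5)  cyc=38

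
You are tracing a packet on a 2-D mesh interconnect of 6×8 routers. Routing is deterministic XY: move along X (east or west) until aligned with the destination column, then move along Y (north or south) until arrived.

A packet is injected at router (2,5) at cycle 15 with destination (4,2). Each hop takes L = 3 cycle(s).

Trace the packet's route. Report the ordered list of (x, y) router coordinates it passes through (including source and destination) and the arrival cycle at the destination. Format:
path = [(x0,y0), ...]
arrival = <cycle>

#0 — 2,5 | c15
#1 — 3,5 | c18 | E
#2 — 4,5 | c21 | E
#3 — 4,4 | c24 | S
#4 — 4,3 | c27 | S
#5 — 4,2 | c30 | S

path = [(2,5), (3,5), (4,5), (4,4), (4,3), (4,2)]
arrival = 30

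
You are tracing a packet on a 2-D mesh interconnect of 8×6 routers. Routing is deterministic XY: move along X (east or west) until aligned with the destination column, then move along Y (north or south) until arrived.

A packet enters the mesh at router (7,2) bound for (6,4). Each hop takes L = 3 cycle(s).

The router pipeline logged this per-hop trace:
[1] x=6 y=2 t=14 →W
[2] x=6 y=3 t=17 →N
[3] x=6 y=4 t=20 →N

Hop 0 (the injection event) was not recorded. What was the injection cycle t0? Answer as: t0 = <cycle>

t0 = 11

At hop 1 the cycle is 14; in general cyc_k = t0 + kL.
t0 = cyc[1] − L = 14 − 3 = 11.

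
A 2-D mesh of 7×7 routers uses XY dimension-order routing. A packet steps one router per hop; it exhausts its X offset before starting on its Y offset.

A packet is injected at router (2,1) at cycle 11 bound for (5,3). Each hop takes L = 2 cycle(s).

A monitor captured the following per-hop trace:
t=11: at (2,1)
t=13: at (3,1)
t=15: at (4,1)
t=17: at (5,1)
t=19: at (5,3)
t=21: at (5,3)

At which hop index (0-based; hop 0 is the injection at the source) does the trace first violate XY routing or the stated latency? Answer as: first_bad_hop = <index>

first_bad_hop = 4

  1: Δx=+1 Δy=+0 Δt=2 [ok]
  2: Δx=+1 Δy=+0 Δt=2 [ok]
  3: Δx=+1 Δy=+0 Δt=2 [ok]
  4: Δx=+0 Δy=+2 Δt=2 [BAD: non-unit step]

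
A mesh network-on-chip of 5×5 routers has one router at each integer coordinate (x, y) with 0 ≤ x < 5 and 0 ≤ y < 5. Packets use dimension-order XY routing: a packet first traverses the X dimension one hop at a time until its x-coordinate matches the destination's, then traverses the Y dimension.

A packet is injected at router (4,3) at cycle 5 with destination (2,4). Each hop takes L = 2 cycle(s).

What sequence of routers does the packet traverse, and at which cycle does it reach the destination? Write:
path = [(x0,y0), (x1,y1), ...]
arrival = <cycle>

path = [(4,3), (3,3), (2,3), (2,4)]
arrival = 11

hop 0: (4,3) @ cyc 5
hop 1: (3,3) @ cyc 7  [W]
hop 2: (2,3) @ cyc 9  [W]
hop 3: (2,4) @ cyc 11  [N]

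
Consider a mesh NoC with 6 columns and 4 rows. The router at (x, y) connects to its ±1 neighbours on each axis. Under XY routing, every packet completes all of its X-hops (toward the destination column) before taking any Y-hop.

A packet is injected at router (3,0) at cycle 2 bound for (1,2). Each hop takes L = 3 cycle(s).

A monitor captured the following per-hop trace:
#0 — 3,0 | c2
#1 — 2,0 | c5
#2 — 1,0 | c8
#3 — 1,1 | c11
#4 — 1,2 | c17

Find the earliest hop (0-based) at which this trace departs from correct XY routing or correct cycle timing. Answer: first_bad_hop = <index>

[1] (-1,+0) / 3c ⇒ ok
[2] (-1,+0) / 3c ⇒ ok
[3] (+0,+1) / 3c ⇒ ok
[4] (+0,+1) / 6c ⇒ BAD: Δcyc=6≠L

first_bad_hop = 4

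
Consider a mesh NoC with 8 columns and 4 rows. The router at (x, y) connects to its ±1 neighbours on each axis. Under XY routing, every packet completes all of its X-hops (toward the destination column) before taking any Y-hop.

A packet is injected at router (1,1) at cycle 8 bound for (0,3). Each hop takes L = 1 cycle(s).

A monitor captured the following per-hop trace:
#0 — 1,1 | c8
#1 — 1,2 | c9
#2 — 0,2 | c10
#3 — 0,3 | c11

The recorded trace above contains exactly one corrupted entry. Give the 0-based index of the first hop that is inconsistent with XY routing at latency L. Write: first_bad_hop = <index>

hop 1: step (+0,+1), +1 cyc — BAD: Y-move but x=1≠0

first_bad_hop = 1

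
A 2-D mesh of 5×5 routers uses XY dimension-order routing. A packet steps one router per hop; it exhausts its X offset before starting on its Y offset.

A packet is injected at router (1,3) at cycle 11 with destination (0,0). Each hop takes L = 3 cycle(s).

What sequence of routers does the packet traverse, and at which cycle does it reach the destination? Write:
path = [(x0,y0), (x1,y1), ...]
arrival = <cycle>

[0] x=1 y=3 t=11
[1] x=0 y=3 t=14 →W
[2] x=0 y=2 t=17 →S
[3] x=0 y=1 t=20 →S
[4] x=0 y=0 t=23 →S

path = [(1,3), (0,3), (0,2), (0,1), (0,0)]
arrival = 23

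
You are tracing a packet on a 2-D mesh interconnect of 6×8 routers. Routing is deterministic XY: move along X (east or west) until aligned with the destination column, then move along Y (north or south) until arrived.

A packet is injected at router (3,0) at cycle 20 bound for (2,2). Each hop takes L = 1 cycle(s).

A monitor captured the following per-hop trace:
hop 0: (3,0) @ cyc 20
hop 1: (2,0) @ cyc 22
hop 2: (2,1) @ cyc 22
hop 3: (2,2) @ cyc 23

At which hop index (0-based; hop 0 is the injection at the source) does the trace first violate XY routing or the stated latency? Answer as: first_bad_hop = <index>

first_bad_hop = 1

[1] (-1,+0) / 2c ⇒ BAD: Δcyc=2≠L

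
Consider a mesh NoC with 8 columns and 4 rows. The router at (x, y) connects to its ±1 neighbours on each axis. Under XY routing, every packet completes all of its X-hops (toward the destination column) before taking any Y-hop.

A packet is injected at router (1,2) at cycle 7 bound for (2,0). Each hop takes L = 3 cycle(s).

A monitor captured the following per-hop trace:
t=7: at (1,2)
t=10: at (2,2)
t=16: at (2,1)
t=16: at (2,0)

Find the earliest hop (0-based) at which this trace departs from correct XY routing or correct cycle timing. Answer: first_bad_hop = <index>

first_bad_hop = 2

check 1→ d=(1,0) cyc+3: ok
check 2→ d=(0,-1) cyc+6: BAD: Δcyc=6≠L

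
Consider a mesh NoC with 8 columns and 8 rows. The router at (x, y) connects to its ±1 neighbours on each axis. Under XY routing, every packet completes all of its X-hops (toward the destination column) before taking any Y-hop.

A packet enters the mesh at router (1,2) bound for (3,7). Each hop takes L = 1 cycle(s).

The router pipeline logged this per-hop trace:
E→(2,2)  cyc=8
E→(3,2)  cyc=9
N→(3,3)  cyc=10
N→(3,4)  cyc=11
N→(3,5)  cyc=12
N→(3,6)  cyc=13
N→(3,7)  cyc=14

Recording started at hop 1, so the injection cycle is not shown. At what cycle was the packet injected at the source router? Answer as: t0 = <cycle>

t0 = 7

Hop 1 reached at cycle 8; hop k is at t0 + k·L.
t0 = cyc[1] − L = 8 − 1 = 7.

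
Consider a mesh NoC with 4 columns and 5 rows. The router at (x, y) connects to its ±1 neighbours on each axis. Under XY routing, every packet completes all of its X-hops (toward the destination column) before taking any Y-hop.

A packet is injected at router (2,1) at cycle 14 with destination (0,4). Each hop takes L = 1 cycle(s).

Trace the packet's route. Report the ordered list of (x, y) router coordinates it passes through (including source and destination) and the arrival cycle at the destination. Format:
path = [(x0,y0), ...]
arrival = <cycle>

path = [(2,1), (1,1), (0,1), (0,2), (0,3), (0,4)]
arrival = 19

#0 — 2,1 | c14
#1 — 1,1 | c15 | W
#2 — 0,1 | c16 | W
#3 — 0,2 | c17 | N
#4 — 0,3 | c18 | N
#5 — 0,4 | c19 | N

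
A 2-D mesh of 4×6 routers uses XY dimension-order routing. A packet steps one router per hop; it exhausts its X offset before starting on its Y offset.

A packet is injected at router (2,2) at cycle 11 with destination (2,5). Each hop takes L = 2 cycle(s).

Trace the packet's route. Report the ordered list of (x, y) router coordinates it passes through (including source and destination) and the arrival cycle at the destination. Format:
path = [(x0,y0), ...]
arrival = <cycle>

path = [(2,2), (2,3), (2,4), (2,5)]
arrival = 17

[0] x=2 y=2 t=11
[1] x=2 y=3 t=13 →N
[2] x=2 y=4 t=15 →N
[3] x=2 y=5 t=17 →N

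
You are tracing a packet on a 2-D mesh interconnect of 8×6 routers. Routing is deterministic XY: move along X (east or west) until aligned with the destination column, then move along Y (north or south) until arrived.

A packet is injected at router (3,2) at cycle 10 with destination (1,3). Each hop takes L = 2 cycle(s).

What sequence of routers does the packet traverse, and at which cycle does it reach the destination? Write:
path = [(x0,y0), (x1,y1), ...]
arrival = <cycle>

  0. router=(3,2) cycle=10 (inject)
  1. router=(2,2) cycle=12 dir=W
  2. router=(1,2) cycle=14 dir=W
  3. router=(1,3) cycle=16 dir=N

path = [(3,2), (2,2), (1,2), (1,3)]
arrival = 16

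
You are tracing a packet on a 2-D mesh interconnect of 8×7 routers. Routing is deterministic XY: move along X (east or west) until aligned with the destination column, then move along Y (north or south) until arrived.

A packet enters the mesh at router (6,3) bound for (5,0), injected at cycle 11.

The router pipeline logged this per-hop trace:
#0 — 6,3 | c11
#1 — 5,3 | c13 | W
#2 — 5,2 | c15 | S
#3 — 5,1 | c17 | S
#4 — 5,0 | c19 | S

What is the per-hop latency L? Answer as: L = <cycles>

L = 2

Between hops 0 and 1 the cycle counter advances 13 − 11 = 2.
Each hop adds L, hence L = 2.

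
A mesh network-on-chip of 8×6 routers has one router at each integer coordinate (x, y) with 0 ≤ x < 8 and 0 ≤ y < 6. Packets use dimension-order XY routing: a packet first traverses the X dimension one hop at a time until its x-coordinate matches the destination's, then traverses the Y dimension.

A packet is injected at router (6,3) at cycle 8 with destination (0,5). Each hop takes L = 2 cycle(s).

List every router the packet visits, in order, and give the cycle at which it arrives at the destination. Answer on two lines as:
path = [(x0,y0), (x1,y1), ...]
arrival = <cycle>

hop 0: (6,3) @ cyc 8
hop 1: (5,3) @ cyc 10  [W]
hop 2: (4,3) @ cyc 12  [W]
hop 3: (3,3) @ cyc 14  [W]
hop 4: (2,3) @ cyc 16  [W]
hop 5: (1,3) @ cyc 18  [W]
hop 6: (0,3) @ cyc 20  [W]
hop 7: (0,4) @ cyc 22  [N]
hop 8: (0,5) @ cyc 24  [N]

path = [(6,3), (5,3), (4,3), (3,3), (2,3), (1,3), (0,3), (0,4), (0,5)]
arrival = 24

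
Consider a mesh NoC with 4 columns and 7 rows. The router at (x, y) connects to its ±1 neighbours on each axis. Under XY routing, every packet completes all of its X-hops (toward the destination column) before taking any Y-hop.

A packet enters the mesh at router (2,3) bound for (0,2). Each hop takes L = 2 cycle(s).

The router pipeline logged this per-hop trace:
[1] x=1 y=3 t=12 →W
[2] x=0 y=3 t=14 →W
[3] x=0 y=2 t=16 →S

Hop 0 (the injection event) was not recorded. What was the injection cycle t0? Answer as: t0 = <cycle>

The first recorded entry is hop 1 at cycle 12.
t0 = cyc[1] − L = 12 − 2 = 10.

t0 = 10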